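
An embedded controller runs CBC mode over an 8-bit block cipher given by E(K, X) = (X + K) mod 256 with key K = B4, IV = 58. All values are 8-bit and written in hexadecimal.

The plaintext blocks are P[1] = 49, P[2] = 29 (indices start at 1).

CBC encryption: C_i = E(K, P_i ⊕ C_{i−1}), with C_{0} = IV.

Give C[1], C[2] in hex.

C[1] = C5, C[2] = A0

C[1]: P[1] ⊕ 58 = 11; E(K, 11) = C5.
C[2]: P[2] ⊕ C5 = EC; E(K, EC) = A0.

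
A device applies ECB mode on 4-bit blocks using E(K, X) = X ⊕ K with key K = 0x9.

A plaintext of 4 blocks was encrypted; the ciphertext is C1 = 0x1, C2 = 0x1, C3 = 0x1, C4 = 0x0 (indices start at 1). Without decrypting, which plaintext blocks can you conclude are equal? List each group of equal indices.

ECB encrypts each block independently with the same key, so equal ciphertext blocks imply equal plaintext blocks.
C1 = C2 = C3 = 0x1, so P1 = P2 = P3.

P1 = P2 = P3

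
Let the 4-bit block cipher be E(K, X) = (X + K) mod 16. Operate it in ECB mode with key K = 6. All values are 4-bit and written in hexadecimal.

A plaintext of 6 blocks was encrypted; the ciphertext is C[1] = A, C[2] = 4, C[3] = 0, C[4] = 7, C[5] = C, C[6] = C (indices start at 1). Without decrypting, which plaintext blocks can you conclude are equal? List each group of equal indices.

ECB encrypts each block independently with the same key, so equal ciphertext blocks imply equal plaintext blocks.
C[5] = C[6] = C, so P[5] = P[6].

P[5] = P[6]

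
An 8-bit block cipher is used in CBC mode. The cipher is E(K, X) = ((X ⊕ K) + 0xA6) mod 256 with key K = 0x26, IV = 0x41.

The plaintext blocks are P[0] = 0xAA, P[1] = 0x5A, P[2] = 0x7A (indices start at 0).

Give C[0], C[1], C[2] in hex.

CBC encryption: C_i = E(K, P_i ⊕ C_{i−1}), with C_{−1} = IV.
C[0]: P[0] ⊕ 0x41 = 0xEB; E(K, 0xEB) = 0x73.
C[1]: P[1] ⊕ 0x73 = 0x29; E(K, 0x29) = 0xB5.
C[2]: P[2] ⊕ 0xB5 = 0xCF; E(K, 0xCF) = 0x8F.

C[0] = 0x73, C[1] = 0xB5, C[2] = 0x8F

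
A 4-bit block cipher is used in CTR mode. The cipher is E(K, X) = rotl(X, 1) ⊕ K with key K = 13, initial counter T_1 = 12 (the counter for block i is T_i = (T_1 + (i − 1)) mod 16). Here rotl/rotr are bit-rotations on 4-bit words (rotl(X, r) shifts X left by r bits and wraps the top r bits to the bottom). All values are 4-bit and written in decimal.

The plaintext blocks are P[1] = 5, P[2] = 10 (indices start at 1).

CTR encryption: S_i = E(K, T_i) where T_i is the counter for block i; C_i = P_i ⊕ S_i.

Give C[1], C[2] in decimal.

C[1] = 1, C[2] = 12

C[1]: T = 12, S = E(K, T) = 4; 5 ⊕ 4 = 1.
C[2]: T = 13, S = E(K, T) = 6; 10 ⊕ 6 = 12.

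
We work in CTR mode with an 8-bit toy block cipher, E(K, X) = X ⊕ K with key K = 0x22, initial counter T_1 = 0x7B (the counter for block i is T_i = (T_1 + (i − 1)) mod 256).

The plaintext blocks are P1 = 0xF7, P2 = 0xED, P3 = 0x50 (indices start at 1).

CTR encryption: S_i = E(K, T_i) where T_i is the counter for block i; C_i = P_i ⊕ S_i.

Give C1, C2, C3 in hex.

C1: T = 0x7B, S = E(K, T) = 0x59; 0xF7 ⊕ 0x59 = 0xAE.
C2: T = 0x7C, S = E(K, T) = 0x5E; 0xED ⊕ 0x5E = 0xB3.
C3: T = 0x7D, S = E(K, T) = 0x5F; 0x50 ⊕ 0x5F = 0x0F.

C1 = 0xAE, C2 = 0xB3, C3 = 0x0F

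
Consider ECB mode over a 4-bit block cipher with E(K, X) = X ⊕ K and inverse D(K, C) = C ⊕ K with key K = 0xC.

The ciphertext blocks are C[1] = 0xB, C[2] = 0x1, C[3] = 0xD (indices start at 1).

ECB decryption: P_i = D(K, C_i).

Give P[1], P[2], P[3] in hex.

P[1]: D(K, 0xB) = 0x7.
P[2]: D(K, 0x1) = 0xD.
P[3]: D(K, 0xD) = 0x1.

P[1] = 0x7, P[2] = 0xD, P[3] = 0x1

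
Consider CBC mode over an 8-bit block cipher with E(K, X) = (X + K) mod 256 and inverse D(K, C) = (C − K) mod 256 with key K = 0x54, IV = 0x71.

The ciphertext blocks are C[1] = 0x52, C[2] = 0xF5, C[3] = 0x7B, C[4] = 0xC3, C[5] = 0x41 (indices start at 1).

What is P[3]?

P[3] = 0xD2

CBC decryption: P_i = D(K, C_i) ⊕ C_{i−1}, with C_{0} = IV.
P[3]: D(K, 0x7B) = 0x27; 0x27 ⊕ 0xF5 = 0xD2.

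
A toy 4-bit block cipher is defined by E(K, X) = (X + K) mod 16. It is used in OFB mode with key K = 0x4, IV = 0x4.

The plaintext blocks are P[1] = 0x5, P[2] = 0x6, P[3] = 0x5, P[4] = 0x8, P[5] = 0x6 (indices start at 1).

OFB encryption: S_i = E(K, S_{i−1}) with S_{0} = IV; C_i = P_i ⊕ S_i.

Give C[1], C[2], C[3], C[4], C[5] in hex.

C[1]: S = E(K, 0x4) = 0x8; 0x5 ⊕ 0x8 = 0xD.
C[2]: S = E(K, 0x8) = 0xC; 0x6 ⊕ 0xC = 0xA.
C[3]: S = E(K, 0xC) = 0x0; 0x5 ⊕ 0x0 = 0x5.
C[4]: S = E(K, 0x0) = 0x4; 0x8 ⊕ 0x4 = 0xC.
C[5]: S = E(K, 0x4) = 0x8; 0x6 ⊕ 0x8 = 0xE.

C[1] = 0xD, C[2] = 0xA, C[3] = 0x5, C[4] = 0xC, C[5] = 0xE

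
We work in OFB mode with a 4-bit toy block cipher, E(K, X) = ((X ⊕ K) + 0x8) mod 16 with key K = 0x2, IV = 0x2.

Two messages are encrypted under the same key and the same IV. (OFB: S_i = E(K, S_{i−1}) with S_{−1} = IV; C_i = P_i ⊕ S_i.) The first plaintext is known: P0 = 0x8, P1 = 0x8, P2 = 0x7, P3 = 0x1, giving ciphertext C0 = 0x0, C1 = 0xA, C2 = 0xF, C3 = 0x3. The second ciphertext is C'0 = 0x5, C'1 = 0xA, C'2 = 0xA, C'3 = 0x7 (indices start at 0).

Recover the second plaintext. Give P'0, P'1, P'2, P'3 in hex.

P'0 = 0xD, P'1 = 0x8, P'2 = 0x2, P'3 = 0x5

In OFB with a reused IV, both messages share the same keystream S_i, so C_i ⊕ C'_i = P_i ⊕ P'_i and thus P'_i = P_i ⊕ C_i ⊕ C'_i.
P'0: 0x8 ⊕ 0x0 ⊕ 0x5 = 0xD.
P'1: 0x8 ⊕ 0xA ⊕ 0xA = 0x8.
P'2: 0x7 ⊕ 0xF ⊕ 0xA = 0x2.
P'3: 0x1 ⊕ 0x3 ⊕ 0x7 = 0x5.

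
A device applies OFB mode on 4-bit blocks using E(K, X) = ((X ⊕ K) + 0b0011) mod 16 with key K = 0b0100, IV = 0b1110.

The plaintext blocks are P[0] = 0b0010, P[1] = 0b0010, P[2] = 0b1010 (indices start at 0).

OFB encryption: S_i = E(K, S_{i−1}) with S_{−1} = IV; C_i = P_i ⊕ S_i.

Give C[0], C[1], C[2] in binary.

C[0] = 0b1111, C[1] = 0b1110, C[2] = 0b0001

C[0]: S = E(K, 0b1110) = 0b1101; 0b0010 ⊕ 0b1101 = 0b1111.
C[1]: S = E(K, 0b1101) = 0b1100; 0b0010 ⊕ 0b1100 = 0b1110.
C[2]: S = E(K, 0b1100) = 0b1011; 0b1010 ⊕ 0b1011 = 0b0001.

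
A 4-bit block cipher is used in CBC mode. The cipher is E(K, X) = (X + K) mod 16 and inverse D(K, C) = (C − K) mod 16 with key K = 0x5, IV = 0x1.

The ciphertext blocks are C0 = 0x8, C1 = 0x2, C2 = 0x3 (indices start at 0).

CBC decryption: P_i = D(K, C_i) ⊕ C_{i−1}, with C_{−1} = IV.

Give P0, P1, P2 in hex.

P0: D(K, 0x8) = 0x3; 0x3 ⊕ 0x1 = 0x2.
P1: D(K, 0x2) = 0xD; 0xD ⊕ 0x8 = 0x5.
P2: D(K, 0x3) = 0xE; 0xE ⊕ 0x2 = 0xC.

P0 = 0x2, P1 = 0x5, P2 = 0xC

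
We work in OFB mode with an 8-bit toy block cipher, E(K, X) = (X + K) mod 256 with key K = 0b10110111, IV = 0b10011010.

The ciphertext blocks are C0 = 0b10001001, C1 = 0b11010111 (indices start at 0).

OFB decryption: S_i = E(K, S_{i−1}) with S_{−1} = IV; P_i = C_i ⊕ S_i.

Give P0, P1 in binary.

P0 = 0b11011000, P1 = 0b11011111

P0: S = E(K, 0b10011010) = 0b01010001; 0b10001001 ⊕ 0b01010001 = 0b11011000.
P1: S = E(K, 0b01010001) = 0b00001000; 0b11010111 ⊕ 0b00001000 = 0b11011111.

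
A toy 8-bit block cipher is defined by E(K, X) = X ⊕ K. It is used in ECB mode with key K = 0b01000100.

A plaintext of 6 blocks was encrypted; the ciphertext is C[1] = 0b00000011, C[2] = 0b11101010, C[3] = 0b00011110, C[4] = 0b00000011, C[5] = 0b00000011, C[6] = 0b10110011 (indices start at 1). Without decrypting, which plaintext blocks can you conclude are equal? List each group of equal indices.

ECB encrypts each block independently with the same key, so equal ciphertext blocks imply equal plaintext blocks.
C[1] = C[4] = C[5] = 0b00000011, so P[1] = P[4] = P[5].

P[1] = P[4] = P[5]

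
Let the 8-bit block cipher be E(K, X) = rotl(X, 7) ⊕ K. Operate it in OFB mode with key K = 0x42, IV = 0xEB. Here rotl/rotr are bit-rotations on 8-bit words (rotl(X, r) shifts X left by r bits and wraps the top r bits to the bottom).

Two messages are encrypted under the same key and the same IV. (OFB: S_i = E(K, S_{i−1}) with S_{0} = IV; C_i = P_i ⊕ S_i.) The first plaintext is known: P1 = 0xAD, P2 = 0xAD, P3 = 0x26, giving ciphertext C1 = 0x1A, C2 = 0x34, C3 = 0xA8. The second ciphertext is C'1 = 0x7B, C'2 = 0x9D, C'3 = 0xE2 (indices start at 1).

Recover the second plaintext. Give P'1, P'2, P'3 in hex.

P'1 = 0xCC, P'2 = 0x04, P'3 = 0x6C

In OFB with a reused IV, both messages share the same keystream S_i, so C_i ⊕ C'_i = P_i ⊕ P'_i and thus P'_i = P_i ⊕ C_i ⊕ C'_i.
P'1: 0xAD ⊕ 0x1A ⊕ 0x7B = 0xCC.
P'2: 0xAD ⊕ 0x34 ⊕ 0x9D = 0x04.
P'3: 0x26 ⊕ 0xA8 ⊕ 0xE2 = 0x6C.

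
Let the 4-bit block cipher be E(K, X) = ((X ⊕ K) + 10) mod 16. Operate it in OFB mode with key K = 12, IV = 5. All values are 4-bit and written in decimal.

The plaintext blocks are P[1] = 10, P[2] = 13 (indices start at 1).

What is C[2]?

C[2] = 4

OFB encryption: S_i = E(K, S_{i−1}) with S_{0} = IV; C_i = P_i ⊕ S_i.
C[1]: S = E(K, 5) = 3; 10 ⊕ 3 = 9.
C[2]: S = E(K, 3) = 9; 13 ⊕ 9 = 4.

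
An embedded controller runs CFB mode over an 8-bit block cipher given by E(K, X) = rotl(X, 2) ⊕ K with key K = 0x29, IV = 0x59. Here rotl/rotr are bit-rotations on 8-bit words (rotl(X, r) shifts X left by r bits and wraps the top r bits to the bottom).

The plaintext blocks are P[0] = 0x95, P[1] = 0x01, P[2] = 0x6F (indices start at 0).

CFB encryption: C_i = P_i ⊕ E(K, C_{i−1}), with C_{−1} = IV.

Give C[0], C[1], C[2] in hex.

C[0] = 0xD9, C[1] = 0x4F, C[2] = 0x7B

C[0]: E(K, 0x59) = 0x4C; 0x95 ⊕ 0x4C = 0xD9.
C[1]: E(K, 0xD9) = 0x4E; 0x01 ⊕ 0x4E = 0x4F.
C[2]: E(K, 0x4F) = 0x14; 0x6F ⊕ 0x14 = 0x7B.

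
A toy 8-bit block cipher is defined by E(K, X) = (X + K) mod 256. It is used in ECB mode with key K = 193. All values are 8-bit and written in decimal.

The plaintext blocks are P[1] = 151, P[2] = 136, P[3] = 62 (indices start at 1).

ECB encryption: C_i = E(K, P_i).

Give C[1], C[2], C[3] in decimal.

C[1]: E(K, 151) = 88.
C[2]: E(K, 136) = 73.
C[3]: E(K, 62) = 255.

C[1] = 88, C[2] = 73, C[3] = 255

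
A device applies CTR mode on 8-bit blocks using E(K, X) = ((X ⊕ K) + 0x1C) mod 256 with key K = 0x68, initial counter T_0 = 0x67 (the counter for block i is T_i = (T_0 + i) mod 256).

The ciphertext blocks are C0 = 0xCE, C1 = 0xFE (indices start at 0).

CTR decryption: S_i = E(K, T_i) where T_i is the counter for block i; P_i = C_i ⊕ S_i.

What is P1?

P1 = 0xE2

P1: T = 0x68, S = E(K, T) = 0x1C; 0xFE ⊕ 0x1C = 0xE2.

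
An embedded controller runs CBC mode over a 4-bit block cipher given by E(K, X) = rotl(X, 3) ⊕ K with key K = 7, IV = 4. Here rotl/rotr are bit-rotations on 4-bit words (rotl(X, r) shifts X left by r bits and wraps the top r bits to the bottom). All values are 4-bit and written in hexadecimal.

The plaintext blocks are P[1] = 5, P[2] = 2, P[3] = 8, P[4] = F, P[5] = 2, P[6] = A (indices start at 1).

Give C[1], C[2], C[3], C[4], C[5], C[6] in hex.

CBC encryption: C_i = E(K, P_i ⊕ C_{i−1}), with C_{0} = IV.
C[1]: P[1] ⊕ 4 = 1; E(K, 1) = F.
C[2]: P[2] ⊕ F = D; E(K, D) = 9.
C[3]: P[3] ⊕ 9 = 1; E(K, 1) = F.
C[4]: P[4] ⊕ F = 0; E(K, 0) = 7.
C[5]: P[5] ⊕ 7 = 5; E(K, 5) = D.
C[6]: P[6] ⊕ D = 7; E(K, 7) = C.

C[1] = F, C[2] = 9, C[3] = F, C[4] = 7, C[5] = D, C[6] = C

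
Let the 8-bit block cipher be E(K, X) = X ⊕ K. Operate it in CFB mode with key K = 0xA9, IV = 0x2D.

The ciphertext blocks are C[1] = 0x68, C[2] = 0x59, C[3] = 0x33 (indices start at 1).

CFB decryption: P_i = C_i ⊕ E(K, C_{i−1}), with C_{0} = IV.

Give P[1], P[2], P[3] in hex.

P[1]: E(K, 0x2D) = 0x84; 0x68 ⊕ 0x84 = 0xEC.
P[2]: E(K, 0x68) = 0xC1; 0x59 ⊕ 0xC1 = 0x98.
P[3]: E(K, 0x59) = 0xF0; 0x33 ⊕ 0xF0 = 0xC3.

P[1] = 0xEC, P[2] = 0x98, P[3] = 0xC3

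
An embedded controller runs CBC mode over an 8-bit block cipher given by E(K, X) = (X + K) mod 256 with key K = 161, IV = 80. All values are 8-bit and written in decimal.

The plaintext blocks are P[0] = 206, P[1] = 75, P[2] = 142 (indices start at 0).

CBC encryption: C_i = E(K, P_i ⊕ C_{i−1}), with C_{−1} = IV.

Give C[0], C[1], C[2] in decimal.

C[0]: P[0] ⊕ 80 = 158; E(K, 158) = 63.
C[1]: P[1] ⊕ 63 = 116; E(K, 116) = 21.
C[2]: P[2] ⊕ 21 = 155; E(K, 155) = 60.

C[0] = 63, C[1] = 21, C[2] = 60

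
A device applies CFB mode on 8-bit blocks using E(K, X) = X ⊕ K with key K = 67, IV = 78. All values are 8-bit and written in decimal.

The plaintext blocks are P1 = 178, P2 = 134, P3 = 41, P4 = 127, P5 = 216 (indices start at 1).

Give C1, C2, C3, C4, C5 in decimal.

C1 = 191, C2 = 122, C3 = 16, C4 = 44, C5 = 183

CFB encryption: C_i = P_i ⊕ E(K, C_{i−1}), with C_{0} = IV.
C1: E(K, 78) = 13; 178 ⊕ 13 = 191.
C2: E(K, 191) = 252; 134 ⊕ 252 = 122.
C3: E(K, 122) = 57; 41 ⊕ 57 = 16.
C4: E(K, 16) = 83; 127 ⊕ 83 = 44.
C5: E(K, 44) = 111; 216 ⊕ 111 = 183.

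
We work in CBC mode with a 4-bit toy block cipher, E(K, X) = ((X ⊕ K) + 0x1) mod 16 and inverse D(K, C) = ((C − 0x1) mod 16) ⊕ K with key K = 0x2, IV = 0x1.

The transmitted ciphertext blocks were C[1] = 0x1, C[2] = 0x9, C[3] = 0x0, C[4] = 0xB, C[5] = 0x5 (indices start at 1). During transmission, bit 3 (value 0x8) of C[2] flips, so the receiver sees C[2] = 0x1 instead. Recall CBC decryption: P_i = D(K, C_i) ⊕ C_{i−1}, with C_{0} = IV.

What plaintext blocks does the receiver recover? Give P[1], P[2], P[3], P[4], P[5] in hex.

P[1] = 0x3, P[2] = 0x3, P[3] = 0xC, P[4] = 0x8, P[5] = 0xD

Only C[2] changed, to 0x1. In CBC, a change in C_i garbles P_i and flips the same bit in P_{i+1}. Decrypting the received ciphertext:
P[1]: D(K, 0x1) = 0x2; 0x2 ⊕ 0x1 = 0x3.
P[2]: D(K, 0x1) = 0x2; 0x2 ⊕ 0x1 = 0x3.
P[3]: D(K, 0x0) = 0xD; 0xD ⊕ 0x1 = 0xC.
P[4]: D(K, 0xB) = 0x8; 0x8 ⊕ 0x0 = 0x8.
P[5]: D(K, 0x5) = 0x6; 0x6 ⊕ 0xB = 0xD.
Blocks that differ from the original plaintext: P[2], P[3].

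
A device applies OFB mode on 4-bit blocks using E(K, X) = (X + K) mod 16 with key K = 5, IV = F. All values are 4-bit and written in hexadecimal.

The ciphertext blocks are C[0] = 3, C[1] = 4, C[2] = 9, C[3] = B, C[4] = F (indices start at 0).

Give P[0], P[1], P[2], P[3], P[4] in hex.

OFB decryption: S_i = E(K, S_{i−1}) with S_{−1} = IV; P_i = C_i ⊕ S_i.
P[0]: S = E(K, F) = 4; 3 ⊕ 4 = 7.
P[1]: S = E(K, 4) = 9; 4 ⊕ 9 = D.
P[2]: S = E(K, 9) = E; 9 ⊕ E = 7.
P[3]: S = E(K, E) = 3; B ⊕ 3 = 8.
P[4]: S = E(K, 3) = 8; F ⊕ 8 = 7.

P[0] = 7, P[1] = D, P[2] = 7, P[3] = 8, P[4] = 7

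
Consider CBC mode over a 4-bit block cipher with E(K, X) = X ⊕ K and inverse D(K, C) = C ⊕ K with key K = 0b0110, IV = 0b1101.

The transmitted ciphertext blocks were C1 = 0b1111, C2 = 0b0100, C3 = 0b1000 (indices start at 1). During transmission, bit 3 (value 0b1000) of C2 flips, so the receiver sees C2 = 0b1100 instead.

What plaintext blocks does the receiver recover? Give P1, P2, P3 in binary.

CBC decryption: P_i = D(K, C_i) ⊕ C_{i−1}, with C_{0} = IV.
Only C2 changed, to 0b1100. In CBC, a change in C_i garbles P_i and flips the same bit in P_{i+1}. Decrypting the received ciphertext:
P1: D(K, 0b1111) = 0b1001; 0b1001 ⊕ 0b1101 = 0b0100.
P2: D(K, 0b1100) = 0b1010; 0b1010 ⊕ 0b1111 = 0b0101.
P3: D(K, 0b1000) = 0b1110; 0b1110 ⊕ 0b1100 = 0b0010.
Blocks that differ from the original plaintext: P2, P3.

P1 = 0b0100, P2 = 0b0101, P3 = 0b0010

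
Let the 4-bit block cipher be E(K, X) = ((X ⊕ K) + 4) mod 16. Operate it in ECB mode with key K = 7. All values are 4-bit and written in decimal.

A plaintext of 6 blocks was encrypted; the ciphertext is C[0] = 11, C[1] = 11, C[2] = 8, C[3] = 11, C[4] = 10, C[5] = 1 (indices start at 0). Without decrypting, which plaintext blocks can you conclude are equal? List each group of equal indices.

ECB encrypts each block independently with the same key, so equal ciphertext blocks imply equal plaintext blocks.
C[0] = C[1] = C[3] = 11, so P[0] = P[1] = P[3].

P[0] = P[1] = P[3]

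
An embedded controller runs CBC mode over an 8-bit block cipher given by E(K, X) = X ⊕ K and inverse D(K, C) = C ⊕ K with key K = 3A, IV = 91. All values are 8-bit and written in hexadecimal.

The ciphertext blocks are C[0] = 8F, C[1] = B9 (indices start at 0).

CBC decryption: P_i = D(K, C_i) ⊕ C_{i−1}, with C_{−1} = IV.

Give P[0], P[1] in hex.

P[0]: D(K, 8F) = B5; B5 ⊕ 91 = 24.
P[1]: D(K, B9) = 83; 83 ⊕ 8F = 0C.

P[0] = 24, P[1] = 0C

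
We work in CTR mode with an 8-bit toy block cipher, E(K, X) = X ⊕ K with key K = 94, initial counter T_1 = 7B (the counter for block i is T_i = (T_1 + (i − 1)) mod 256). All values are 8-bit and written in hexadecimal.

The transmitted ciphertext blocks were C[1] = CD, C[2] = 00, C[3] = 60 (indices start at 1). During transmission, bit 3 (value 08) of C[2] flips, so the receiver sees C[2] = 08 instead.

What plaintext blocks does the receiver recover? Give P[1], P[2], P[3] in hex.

P[1] = 22, P[2] = E0, P[3] = 89

CTR decryption: S_i = E(K, T_i) where T_i is the counter for block i; P_i = C_i ⊕ S_i.
Only C[2] changed, to 08. In CTR, a change in C_i flips the same bit in P_i only; the keystream is unaffected. Decrypting the received ciphertext:
P[1]: T = 7B, S = E(K, T) = EF; CD ⊕ EF = 22.
P[2]: T = 7C, S = E(K, T) = E8; 08 ⊕ E8 = E0.
P[3]: T = 7D, S = E(K, T) = E9; 60 ⊕ E9 = 89.
Blocks that differ from the original plaintext: P[2].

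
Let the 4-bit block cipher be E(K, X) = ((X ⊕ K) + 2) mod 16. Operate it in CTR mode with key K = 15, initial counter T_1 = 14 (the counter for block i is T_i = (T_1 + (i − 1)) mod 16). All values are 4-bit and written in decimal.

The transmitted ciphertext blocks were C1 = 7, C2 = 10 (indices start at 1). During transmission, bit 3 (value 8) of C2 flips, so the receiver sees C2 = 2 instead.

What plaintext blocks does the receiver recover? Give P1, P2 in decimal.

P1 = 4, P2 = 0

CTR decryption: S_i = E(K, T_i) where T_i is the counter for block i; P_i = C_i ⊕ S_i.
Only C2 changed, to 2. In CTR, a change in C_i flips the same bit in P_i only; the keystream is unaffected. Decrypting the received ciphertext:
P1: T = 14, S = E(K, T) = 3; 7 ⊕ 3 = 4.
P2: T = 15, S = E(K, T) = 2; 2 ⊕ 2 = 0.
Blocks that differ from the original plaintext: P2.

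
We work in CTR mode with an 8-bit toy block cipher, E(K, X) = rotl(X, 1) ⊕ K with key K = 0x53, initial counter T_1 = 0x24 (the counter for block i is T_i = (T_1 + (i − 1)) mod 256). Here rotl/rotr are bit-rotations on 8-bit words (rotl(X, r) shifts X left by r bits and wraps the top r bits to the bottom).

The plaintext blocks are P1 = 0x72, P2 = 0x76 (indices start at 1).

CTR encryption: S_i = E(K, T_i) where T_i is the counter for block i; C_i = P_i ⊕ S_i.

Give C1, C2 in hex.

C1: T = 0x24, S = E(K, T) = 0x1B; 0x72 ⊕ 0x1B = 0x69.
C2: T = 0x25, S = E(K, T) = 0x19; 0x76 ⊕ 0x19 = 0x6F.

C1 = 0x69, C2 = 0x6F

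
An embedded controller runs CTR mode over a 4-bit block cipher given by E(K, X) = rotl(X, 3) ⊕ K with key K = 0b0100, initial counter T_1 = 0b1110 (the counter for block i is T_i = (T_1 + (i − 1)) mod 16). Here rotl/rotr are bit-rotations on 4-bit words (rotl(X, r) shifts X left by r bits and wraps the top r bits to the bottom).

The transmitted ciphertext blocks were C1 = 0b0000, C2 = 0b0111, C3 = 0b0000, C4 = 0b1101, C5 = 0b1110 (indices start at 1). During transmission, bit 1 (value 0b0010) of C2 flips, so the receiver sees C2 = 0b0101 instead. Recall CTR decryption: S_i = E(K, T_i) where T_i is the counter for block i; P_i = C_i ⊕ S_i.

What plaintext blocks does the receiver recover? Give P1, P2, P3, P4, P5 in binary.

P1 = 0b0011, P2 = 0b1110, P3 = 0b0100, P4 = 0b0001, P5 = 0b1011

Only C2 changed, to 0b0101. In CTR, a change in C_i flips the same bit in P_i only; the keystream is unaffected. Decrypting the received ciphertext:
P1: T = 0b1110, S = E(K, T) = 0b0011; 0b0000 ⊕ 0b0011 = 0b0011.
P2: T = 0b1111, S = E(K, T) = 0b1011; 0b0101 ⊕ 0b1011 = 0b1110.
P3: T = 0b0000, S = E(K, T) = 0b0100; 0b0000 ⊕ 0b0100 = 0b0100.
P4: T = 0b0001, S = E(K, T) = 0b1100; 0b1101 ⊕ 0b1100 = 0b0001.
P5: T = 0b0010, S = E(K, T) = 0b0101; 0b1110 ⊕ 0b0101 = 0b1011.
Blocks that differ from the original plaintext: P2.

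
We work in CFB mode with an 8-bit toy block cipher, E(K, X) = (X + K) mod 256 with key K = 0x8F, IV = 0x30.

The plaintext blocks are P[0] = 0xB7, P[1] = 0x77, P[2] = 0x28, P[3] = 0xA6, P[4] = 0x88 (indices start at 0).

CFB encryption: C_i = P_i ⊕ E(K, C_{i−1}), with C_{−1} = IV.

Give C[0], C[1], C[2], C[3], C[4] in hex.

C[0] = 0x08, C[1] = 0xE0, C[2] = 0x47, C[3] = 0x70, C[4] = 0x77

C[0]: E(K, 0x30) = 0xBF; 0xB7 ⊕ 0xBF = 0x08.
C[1]: E(K, 0x08) = 0x97; 0x77 ⊕ 0x97 = 0xE0.
C[2]: E(K, 0xE0) = 0x6F; 0x28 ⊕ 0x6F = 0x47.
C[3]: E(K, 0x47) = 0xD6; 0xA6 ⊕ 0xD6 = 0x70.
C[4]: E(K, 0x70) = 0xFF; 0x88 ⊕ 0xFF = 0x77.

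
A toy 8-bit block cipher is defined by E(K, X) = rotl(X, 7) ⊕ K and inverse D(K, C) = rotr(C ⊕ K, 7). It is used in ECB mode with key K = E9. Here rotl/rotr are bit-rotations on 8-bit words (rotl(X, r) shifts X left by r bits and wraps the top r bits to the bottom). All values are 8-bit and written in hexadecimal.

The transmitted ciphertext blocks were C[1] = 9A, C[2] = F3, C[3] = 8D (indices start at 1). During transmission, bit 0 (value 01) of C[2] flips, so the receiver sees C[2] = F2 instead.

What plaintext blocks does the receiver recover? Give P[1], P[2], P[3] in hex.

ECB decryption: P_i = D(K, C_i).
Only C[2] changed, to F2. In ECB, a change in C_i affects only P_i. Decrypting the received ciphertext:
P[1]: D(K, 9A) = E6.
P[2]: D(K, F2) = 36.
P[3]: D(K, 8D) = C8.
Blocks that differ from the original plaintext: P[2].

P[1] = E6, P[2] = 36, P[3] = C8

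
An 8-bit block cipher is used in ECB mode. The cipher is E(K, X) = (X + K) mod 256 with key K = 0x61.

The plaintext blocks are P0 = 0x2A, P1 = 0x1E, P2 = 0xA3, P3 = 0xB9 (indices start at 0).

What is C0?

ECB encryption: C_i = E(K, P_i).
C0: E(K, 0x2A) = 0x8B.

C0 = 0x8B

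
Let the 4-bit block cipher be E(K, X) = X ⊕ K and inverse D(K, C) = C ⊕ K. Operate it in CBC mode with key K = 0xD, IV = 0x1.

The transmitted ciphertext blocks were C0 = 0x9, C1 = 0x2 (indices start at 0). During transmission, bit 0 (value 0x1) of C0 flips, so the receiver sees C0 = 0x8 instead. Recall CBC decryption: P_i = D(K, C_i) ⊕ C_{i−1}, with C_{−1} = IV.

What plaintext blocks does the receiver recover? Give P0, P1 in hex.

P0 = 0x4, P1 = 0x7

Only C0 changed, to 0x8. In CBC, a change in C_i garbles P_i and flips the same bit in P_{i+1}. Decrypting the received ciphertext:
P0: D(K, 0x8) = 0x5; 0x5 ⊕ 0x1 = 0x4.
P1: D(K, 0x2) = 0xF; 0xF ⊕ 0x8 = 0x7.
Blocks that differ from the original plaintext: P0, P1.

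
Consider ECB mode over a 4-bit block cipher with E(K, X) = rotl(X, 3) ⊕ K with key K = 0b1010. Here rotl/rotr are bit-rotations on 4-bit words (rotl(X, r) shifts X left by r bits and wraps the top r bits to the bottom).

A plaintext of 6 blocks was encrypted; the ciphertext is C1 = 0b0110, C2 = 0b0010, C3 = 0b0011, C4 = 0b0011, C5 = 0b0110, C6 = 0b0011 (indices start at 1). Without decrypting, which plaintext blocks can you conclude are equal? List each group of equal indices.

P1 = P5; P3 = P4 = P6

ECB encrypts each block independently with the same key, so equal ciphertext blocks imply equal plaintext blocks.
C1 = C5 = 0b0110, so P1 = P5.
C3 = C4 = C6 = 0b0011, so P3 = P4 = P6.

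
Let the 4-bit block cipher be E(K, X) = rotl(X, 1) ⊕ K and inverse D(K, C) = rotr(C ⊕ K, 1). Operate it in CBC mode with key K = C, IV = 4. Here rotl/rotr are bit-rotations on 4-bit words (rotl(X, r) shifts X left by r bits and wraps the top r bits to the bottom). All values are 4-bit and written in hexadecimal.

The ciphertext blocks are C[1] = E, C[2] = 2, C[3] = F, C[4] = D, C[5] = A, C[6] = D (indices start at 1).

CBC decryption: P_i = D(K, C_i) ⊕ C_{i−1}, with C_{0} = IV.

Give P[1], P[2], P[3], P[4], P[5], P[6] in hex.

P[1]: D(K, E) = 1; 1 ⊕ 4 = 5.
P[2]: D(K, 2) = 7; 7 ⊕ E = 9.
P[3]: D(K, F) = 9; 9 ⊕ 2 = B.
P[4]: D(K, D) = 8; 8 ⊕ F = 7.
P[5]: D(K, A) = 3; 3 ⊕ D = E.
P[6]: D(K, D) = 8; 8 ⊕ A = 2.

P[1] = 5, P[2] = 9, P[3] = B, P[4] = 7, P[5] = E, P[6] = 2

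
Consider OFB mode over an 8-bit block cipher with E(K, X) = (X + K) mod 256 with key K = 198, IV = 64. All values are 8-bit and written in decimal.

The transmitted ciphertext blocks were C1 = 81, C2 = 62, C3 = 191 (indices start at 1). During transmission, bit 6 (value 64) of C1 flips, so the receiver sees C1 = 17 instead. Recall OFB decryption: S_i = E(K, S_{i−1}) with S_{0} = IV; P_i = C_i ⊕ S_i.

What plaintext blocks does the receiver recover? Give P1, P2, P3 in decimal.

Only C1 changed, to 17. In OFB, a change in C_i flips the same bit in P_i only; the keystream is unaffected. Decrypting the received ciphertext:
P1: S = E(K, 64) = 6; 17 ⊕ 6 = 23.
P2: S = E(K, 6) = 204; 62 ⊕ 204 = 242.
P3: S = E(K, 204) = 146; 191 ⊕ 146 = 45.
Blocks that differ from the original plaintext: P1.

P1 = 23, P2 = 242, P3 = 45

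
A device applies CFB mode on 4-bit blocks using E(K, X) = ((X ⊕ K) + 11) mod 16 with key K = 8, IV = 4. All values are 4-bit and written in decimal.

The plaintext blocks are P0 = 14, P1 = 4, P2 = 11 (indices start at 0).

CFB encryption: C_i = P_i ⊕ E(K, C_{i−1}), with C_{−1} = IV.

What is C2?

C2 = 0

C0: E(K, 4) = 7; 14 ⊕ 7 = 9.
C1: E(K, 9) = 12; 4 ⊕ 12 = 8.
C2: E(K, 8) = 11; 11 ⊕ 11 = 0.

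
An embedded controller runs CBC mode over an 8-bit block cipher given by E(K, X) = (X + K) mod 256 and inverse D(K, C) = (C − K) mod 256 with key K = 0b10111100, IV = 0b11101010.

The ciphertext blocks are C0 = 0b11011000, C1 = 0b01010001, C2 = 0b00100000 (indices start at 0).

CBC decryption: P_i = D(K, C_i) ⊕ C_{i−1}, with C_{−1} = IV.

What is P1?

P1 = 0b01001101

P1: D(K, 0b01010001) = 0b10010101; 0b10010101 ⊕ 0b11011000 = 0b01001101.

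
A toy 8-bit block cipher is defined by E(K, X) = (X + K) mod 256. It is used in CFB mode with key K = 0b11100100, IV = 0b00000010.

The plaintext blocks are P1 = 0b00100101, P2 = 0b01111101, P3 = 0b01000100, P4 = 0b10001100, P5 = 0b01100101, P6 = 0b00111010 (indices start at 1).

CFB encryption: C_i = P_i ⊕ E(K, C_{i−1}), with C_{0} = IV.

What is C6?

C1: E(K, 0b00000010) = 0b11100110; 0b00100101 ⊕ 0b11100110 = 0b11000011.
C2: E(K, 0b11000011) = 0b10100111; 0b01111101 ⊕ 0b10100111 = 0b11011010.
C3: E(K, 0b11011010) = 0b10111110; 0b01000100 ⊕ 0b10111110 = 0b11111010.
C4: E(K, 0b11111010) = 0b11011110; 0b10001100 ⊕ 0b11011110 = 0b01010010.
C5: E(K, 0b01010010) = 0b00110110; 0b01100101 ⊕ 0b00110110 = 0b01010011.
C6: E(K, 0b01010011) = 0b00110111; 0b00111010 ⊕ 0b00110111 = 0b00001101.

C6 = 0b00001101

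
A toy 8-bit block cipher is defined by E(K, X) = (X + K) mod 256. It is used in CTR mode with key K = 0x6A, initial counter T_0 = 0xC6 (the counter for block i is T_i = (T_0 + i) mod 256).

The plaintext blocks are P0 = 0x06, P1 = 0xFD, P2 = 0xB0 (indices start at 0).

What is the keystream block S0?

CTR encryption: S_i = E(K, T_i) where T_i is the counter for block i; C_i = P_i ⊕ S_i.
C0: T = 0xC6, S = E(K, T) = 0x30; 0x06 ⊕ 0x30 = 0x36.
So S0 = 0x30.

0x30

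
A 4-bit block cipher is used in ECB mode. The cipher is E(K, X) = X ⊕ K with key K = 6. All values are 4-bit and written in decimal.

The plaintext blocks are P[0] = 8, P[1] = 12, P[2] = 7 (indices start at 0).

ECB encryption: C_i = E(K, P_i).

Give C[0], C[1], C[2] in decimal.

C[0] = 14, C[1] = 10, C[2] = 1

C[0]: E(K, 8) = 14.
C[1]: E(K, 12) = 10.
C[2]: E(K, 7) = 1.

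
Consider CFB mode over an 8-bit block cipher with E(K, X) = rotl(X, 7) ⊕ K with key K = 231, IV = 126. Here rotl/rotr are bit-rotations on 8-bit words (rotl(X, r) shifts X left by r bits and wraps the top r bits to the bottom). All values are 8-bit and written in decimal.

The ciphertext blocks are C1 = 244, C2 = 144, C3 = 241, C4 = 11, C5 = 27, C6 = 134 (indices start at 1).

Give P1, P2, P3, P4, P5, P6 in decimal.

P1 = 44, P2 = 13, P3 = 94, P4 = 20, P5 = 121, P6 = 236

CFB decryption: P_i = C_i ⊕ E(K, C_{i−1}), with C_{0} = IV.
P1: E(K, 126) = 216; 244 ⊕ 216 = 44.
P2: E(K, 244) = 157; 144 ⊕ 157 = 13.
P3: E(K, 144) = 175; 241 ⊕ 175 = 94.
P4: E(K, 241) = 31; 11 ⊕ 31 = 20.
P5: E(K, 11) = 98; 27 ⊕ 98 = 121.
P6: E(K, 27) = 106; 134 ⊕ 106 = 236.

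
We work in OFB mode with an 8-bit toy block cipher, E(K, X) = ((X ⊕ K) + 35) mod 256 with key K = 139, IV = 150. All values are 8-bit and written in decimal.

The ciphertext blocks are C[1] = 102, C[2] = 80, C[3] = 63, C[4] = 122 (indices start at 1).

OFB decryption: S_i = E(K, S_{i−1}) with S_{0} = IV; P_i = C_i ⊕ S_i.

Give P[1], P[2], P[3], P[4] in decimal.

P[1]: S = E(K, 150) = 64; 102 ⊕ 64 = 38.
P[2]: S = E(K, 64) = 238; 80 ⊕ 238 = 190.
P[3]: S = E(K, 238) = 136; 63 ⊕ 136 = 183.
P[4]: S = E(K, 136) = 38; 122 ⊕ 38 = 92.

P[1] = 38, P[2] = 190, P[3] = 183, P[4] = 92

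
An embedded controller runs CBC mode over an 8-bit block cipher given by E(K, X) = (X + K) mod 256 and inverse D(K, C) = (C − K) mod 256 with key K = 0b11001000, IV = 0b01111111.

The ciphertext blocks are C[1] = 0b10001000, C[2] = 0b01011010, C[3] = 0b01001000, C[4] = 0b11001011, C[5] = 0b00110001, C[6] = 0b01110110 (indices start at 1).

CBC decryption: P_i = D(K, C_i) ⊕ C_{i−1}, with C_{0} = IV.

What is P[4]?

P[4]: D(K, 0b11001011) = 0b00000011; 0b00000011 ⊕ 0b01001000 = 0b01001011.

P[4] = 0b01001011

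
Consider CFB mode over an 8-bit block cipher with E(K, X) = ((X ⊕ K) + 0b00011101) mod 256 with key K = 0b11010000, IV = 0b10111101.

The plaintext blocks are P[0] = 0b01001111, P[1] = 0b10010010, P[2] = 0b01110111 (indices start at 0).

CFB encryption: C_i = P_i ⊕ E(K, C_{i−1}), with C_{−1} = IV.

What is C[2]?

C[2] = 0b11111010

C[0]: E(K, 0b10111101) = 0b10001010; 0b01001111 ⊕ 0b10001010 = 0b11000101.
C[1]: E(K, 0b11000101) = 0b00110010; 0b10010010 ⊕ 0b00110010 = 0b10100000.
C[2]: E(K, 0b10100000) = 0b10001101; 0b01110111 ⊕ 0b10001101 = 0b11111010.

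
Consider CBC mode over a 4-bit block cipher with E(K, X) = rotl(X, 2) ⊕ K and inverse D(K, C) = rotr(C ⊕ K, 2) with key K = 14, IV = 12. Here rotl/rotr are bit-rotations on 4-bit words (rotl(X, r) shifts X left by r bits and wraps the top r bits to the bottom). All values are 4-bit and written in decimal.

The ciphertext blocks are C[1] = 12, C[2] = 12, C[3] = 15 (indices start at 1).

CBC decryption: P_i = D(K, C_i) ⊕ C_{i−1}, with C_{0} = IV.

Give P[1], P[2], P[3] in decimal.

P[1] = 4, P[2] = 4, P[3] = 8

P[1]: D(K, 12) = 8; 8 ⊕ 12 = 4.
P[2]: D(K, 12) = 8; 8 ⊕ 12 = 4.
P[3]: D(K, 15) = 4; 4 ⊕ 12 = 8.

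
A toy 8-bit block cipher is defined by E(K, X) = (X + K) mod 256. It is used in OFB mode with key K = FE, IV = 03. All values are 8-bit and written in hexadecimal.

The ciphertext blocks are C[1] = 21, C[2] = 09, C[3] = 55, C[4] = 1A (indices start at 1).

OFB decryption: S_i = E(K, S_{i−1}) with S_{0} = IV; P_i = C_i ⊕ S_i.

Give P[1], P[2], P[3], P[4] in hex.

P[1] = 20, P[2] = F6, P[3] = A8, P[4] = E1

P[1]: S = E(K, 03) = 01; 21 ⊕ 01 = 20.
P[2]: S = E(K, 01) = FF; 09 ⊕ FF = F6.
P[3]: S = E(K, FF) = FD; 55 ⊕ FD = A8.
P[4]: S = E(K, FD) = FB; 1A ⊕ FB = E1.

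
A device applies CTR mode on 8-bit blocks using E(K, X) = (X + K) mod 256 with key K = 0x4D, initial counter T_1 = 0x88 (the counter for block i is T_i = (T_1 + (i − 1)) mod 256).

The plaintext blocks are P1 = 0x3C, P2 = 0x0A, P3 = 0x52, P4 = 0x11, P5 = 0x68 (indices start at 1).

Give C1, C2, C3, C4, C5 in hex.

C1 = 0xE9, C2 = 0xDC, C3 = 0x85, C4 = 0xC9, C5 = 0xB1

CTR encryption: S_i = E(K, T_i) where T_i is the counter for block i; C_i = P_i ⊕ S_i.
C1: T = 0x88, S = E(K, T) = 0xD5; 0x3C ⊕ 0xD5 = 0xE9.
C2: T = 0x89, S = E(K, T) = 0xD6; 0x0A ⊕ 0xD6 = 0xDC.
C3: T = 0x8A, S = E(K, T) = 0xD7; 0x52 ⊕ 0xD7 = 0x85.
C4: T = 0x8B, S = E(K, T) = 0xD8; 0x11 ⊕ 0xD8 = 0xC9.
C5: T = 0x8C, S = E(K, T) = 0xD9; 0x68 ⊕ 0xD9 = 0xB1.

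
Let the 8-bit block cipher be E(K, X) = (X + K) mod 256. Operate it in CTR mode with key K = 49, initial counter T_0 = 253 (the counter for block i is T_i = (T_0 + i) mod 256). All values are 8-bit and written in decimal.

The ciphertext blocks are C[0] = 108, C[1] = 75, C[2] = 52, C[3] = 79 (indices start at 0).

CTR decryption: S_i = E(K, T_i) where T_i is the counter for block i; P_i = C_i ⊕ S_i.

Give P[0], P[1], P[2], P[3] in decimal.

P[0]: T = 253, S = E(K, T) = 46; 108 ⊕ 46 = 66.
P[1]: T = 254, S = E(K, T) = 47; 75 ⊕ 47 = 100.
P[2]: T = 255, S = E(K, T) = 48; 52 ⊕ 48 = 4.
P[3]: T = 0, S = E(K, T) = 49; 79 ⊕ 49 = 126.

P[0] = 66, P[1] = 100, P[2] = 4, P[3] = 126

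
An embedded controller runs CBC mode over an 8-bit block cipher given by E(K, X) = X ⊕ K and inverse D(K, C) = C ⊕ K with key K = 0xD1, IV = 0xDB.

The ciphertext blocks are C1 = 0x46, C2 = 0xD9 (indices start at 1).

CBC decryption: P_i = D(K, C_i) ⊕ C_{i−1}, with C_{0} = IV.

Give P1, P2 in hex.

P1: D(K, 0x46) = 0x97; 0x97 ⊕ 0xDB = 0x4C.
P2: D(K, 0xD9) = 0x08; 0x08 ⊕ 0x46 = 0x4E.

P1 = 0x4C, P2 = 0x4E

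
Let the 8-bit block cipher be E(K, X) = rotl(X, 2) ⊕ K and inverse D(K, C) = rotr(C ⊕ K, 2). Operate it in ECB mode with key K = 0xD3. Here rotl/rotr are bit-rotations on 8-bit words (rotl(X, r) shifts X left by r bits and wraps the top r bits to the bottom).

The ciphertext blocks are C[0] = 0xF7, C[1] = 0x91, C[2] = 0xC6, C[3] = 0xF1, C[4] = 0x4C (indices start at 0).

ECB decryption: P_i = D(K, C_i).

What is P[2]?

P[2] = 0x45

P[2]: D(K, 0xC6) = 0x45.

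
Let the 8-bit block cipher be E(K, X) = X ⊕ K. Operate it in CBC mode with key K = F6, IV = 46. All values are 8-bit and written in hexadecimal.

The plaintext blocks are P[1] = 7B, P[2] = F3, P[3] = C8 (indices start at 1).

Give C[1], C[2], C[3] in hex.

CBC encryption: C_i = E(K, P_i ⊕ C_{i−1}), with C_{0} = IV.
C[1]: P[1] ⊕ 46 = 3D; E(K, 3D) = CB.
C[2]: P[2] ⊕ CB = 38; E(K, 38) = CE.
C[3]: P[3] ⊕ CE = 06; E(K, 06) = F0.

C[1] = CB, C[2] = CE, C[3] = F0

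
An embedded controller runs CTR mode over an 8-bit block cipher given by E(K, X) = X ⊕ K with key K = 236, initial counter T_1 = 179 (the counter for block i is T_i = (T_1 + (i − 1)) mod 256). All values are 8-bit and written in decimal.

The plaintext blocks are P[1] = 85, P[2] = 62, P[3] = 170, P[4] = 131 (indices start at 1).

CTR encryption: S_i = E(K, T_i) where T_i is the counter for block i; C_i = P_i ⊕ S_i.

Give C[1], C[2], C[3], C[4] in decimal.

C[1]: T = 179, S = E(K, T) = 95; 85 ⊕ 95 = 10.
C[2]: T = 180, S = E(K, T) = 88; 62 ⊕ 88 = 102.
C[3]: T = 181, S = E(K, T) = 89; 170 ⊕ 89 = 243.
C[4]: T = 182, S = E(K, T) = 90; 131 ⊕ 90 = 217.

C[1] = 10, C[2] = 102, C[3] = 243, C[4] = 217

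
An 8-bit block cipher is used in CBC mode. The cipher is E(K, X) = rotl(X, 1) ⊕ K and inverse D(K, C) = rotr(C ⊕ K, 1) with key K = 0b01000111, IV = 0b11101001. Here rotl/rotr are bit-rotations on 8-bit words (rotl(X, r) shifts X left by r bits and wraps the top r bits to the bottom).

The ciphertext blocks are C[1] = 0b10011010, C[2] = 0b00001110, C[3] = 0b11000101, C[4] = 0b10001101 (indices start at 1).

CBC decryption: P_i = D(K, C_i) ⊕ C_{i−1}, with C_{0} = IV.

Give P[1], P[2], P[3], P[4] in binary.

P[1]: D(K, 0b10011010) = 0b11101110; 0b11101110 ⊕ 0b11101001 = 0b00000111.
P[2]: D(K, 0b00001110) = 0b10100100; 0b10100100 ⊕ 0b10011010 = 0b00111110.
P[3]: D(K, 0b11000101) = 0b01000001; 0b01000001 ⊕ 0b00001110 = 0b01001111.
P[4]: D(K, 0b10001101) = 0b01100101; 0b01100101 ⊕ 0b11000101 = 0b10100000.

P[1] = 0b00000111, P[2] = 0b00111110, P[3] = 0b01001111, P[4] = 0b10100000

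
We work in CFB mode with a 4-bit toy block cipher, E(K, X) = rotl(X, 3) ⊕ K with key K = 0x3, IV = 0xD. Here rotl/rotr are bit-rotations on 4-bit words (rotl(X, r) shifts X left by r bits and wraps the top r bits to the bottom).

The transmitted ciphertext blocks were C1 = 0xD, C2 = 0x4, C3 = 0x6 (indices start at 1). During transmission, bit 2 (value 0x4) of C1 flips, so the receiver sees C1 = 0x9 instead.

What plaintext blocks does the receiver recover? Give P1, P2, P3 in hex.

CFB decryption: P_i = C_i ⊕ E(K, C_{i−1}), with C_{0} = IV.
Only C1 changed, to 0x9. In CFB, a change in C_i flips the same bit in P_i and garbles P_{i+1}. Decrypting the received ciphertext:
P1: E(K, 0xD) = 0xD; 0x9 ⊕ 0xD = 0x4.
P2: E(K, 0x9) = 0xF; 0x4 ⊕ 0xF = 0xB.
P3: E(K, 0x4) = 0x1; 0x6 ⊕ 0x1 = 0x7.
Blocks that differ from the original plaintext: P1, P2.

P1 = 0x4, P2 = 0xB, P3 = 0x7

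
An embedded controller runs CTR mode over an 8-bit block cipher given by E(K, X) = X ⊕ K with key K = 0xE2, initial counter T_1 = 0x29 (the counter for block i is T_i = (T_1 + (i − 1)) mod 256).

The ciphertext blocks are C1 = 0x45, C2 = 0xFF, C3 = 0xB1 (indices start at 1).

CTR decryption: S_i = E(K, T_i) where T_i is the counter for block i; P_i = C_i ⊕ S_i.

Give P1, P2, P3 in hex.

P1 = 0x8E, P2 = 0x37, P3 = 0x78

P1: T = 0x29, S = E(K, T) = 0xCB; 0x45 ⊕ 0xCB = 0x8E.
P2: T = 0x2A, S = E(K, T) = 0xC8; 0xFF ⊕ 0xC8 = 0x37.
P3: T = 0x2B, S = E(K, T) = 0xC9; 0xB1 ⊕ 0xC9 = 0x78.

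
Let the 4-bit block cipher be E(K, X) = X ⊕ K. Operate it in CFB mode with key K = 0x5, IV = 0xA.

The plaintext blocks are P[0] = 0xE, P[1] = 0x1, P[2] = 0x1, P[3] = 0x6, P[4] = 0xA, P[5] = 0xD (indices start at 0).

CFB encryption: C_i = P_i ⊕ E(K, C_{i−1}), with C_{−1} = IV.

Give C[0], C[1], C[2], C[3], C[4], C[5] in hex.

C[0] = 0x1, C[1] = 0x5, C[2] = 0x1, C[3] = 0x2, C[4] = 0xD, C[5] = 0x5

C[0]: E(K, 0xA) = 0xF; 0xE ⊕ 0xF = 0x1.
C[1]: E(K, 0x1) = 0x4; 0x1 ⊕ 0x4 = 0x5.
C[2]: E(K, 0x5) = 0x0; 0x1 ⊕ 0x0 = 0x1.
C[3]: E(K, 0x1) = 0x4; 0x6 ⊕ 0x4 = 0x2.
C[4]: E(K, 0x2) = 0x7; 0xA ⊕ 0x7 = 0xD.
C[5]: E(K, 0xD) = 0x8; 0xD ⊕ 0x8 = 0x5.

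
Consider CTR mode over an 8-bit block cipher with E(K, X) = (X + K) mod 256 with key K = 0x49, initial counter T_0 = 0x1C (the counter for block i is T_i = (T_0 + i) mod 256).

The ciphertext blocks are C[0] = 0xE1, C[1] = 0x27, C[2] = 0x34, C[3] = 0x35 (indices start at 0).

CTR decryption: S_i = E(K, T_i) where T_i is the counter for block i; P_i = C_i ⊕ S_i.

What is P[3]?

P[3]: T = 0x1F, S = E(K, T) = 0x68; 0x35 ⊕ 0x68 = 0x5D.

P[3] = 0x5D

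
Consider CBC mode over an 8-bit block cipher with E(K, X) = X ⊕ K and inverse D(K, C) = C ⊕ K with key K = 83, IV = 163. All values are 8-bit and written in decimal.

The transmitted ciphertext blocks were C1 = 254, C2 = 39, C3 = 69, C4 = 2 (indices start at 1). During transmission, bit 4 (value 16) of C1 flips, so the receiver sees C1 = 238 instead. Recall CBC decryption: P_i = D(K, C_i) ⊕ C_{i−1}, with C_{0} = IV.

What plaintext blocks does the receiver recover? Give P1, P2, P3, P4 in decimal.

P1 = 30, P2 = 154, P3 = 49, P4 = 20

Only C1 changed, to 238. In CBC, a change in C_i garbles P_i and flips the same bit in P_{i+1}. Decrypting the received ciphertext:
P1: D(K, 238) = 189; 189 ⊕ 163 = 30.
P2: D(K, 39) = 116; 116 ⊕ 238 = 154.
P3: D(K, 69) = 22; 22 ⊕ 39 = 49.
P4: D(K, 2) = 81; 81 ⊕ 69 = 20.
Blocks that differ from the original plaintext: P1, P2.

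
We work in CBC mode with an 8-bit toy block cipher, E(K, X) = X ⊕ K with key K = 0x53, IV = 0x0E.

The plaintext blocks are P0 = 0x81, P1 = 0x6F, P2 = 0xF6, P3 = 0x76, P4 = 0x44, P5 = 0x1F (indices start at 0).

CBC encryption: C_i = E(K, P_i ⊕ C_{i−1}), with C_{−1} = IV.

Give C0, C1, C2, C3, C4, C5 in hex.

C0 = 0xDC, C1 = 0xE0, C2 = 0x45, C3 = 0x60, C4 = 0x77, C5 = 0x3B

C0: P0 ⊕ 0x0E = 0x8F; E(K, 0x8F) = 0xDC.
C1: P1 ⊕ 0xDC = 0xB3; E(K, 0xB3) = 0xE0.
C2: P2 ⊕ 0xE0 = 0x16; E(K, 0x16) = 0x45.
C3: P3 ⊕ 0x45 = 0x33; E(K, 0x33) = 0x60.
C4: P4 ⊕ 0x60 = 0x24; E(K, 0x24) = 0x77.
C5: P5 ⊕ 0x77 = 0x68; E(K, 0x68) = 0x3B.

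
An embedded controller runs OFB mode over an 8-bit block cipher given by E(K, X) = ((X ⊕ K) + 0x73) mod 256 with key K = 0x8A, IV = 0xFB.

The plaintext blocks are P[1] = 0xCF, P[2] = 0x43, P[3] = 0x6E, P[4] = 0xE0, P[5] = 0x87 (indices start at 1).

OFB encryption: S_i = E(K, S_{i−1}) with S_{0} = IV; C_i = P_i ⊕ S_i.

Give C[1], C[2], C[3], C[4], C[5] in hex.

C[1]: S = E(K, 0xFB) = 0xE4; 0xCF ⊕ 0xE4 = 0x2B.
C[2]: S = E(K, 0xE4) = 0xE1; 0x43 ⊕ 0xE1 = 0xA2.
C[3]: S = E(K, 0xE1) = 0xDE; 0x6E ⊕ 0xDE = 0xB0.
C[4]: S = E(K, 0xDE) = 0xC7; 0xE0 ⊕ 0xC7 = 0x27.
C[5]: S = E(K, 0xC7) = 0xC0; 0x87 ⊕ 0xC0 = 0x47.

C[1] = 0x2B, C[2] = 0xA2, C[3] = 0xB0, C[4] = 0x27, C[5] = 0x47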